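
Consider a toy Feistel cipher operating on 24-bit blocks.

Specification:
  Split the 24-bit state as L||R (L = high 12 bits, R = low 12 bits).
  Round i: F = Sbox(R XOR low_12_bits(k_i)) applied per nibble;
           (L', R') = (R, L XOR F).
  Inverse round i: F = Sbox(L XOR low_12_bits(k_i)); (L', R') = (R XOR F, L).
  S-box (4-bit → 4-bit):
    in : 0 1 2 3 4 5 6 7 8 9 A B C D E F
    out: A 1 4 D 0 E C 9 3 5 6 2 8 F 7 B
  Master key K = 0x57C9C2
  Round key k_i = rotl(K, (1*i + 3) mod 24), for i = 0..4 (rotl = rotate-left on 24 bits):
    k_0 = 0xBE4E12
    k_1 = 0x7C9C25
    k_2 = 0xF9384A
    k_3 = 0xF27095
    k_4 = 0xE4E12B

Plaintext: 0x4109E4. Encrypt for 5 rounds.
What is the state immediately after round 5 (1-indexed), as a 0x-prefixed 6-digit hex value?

0x113D2D

s_0 = plaintext = 0x4109E4
s_1 = Round(s_0, k_0) = 0x9E4DAC
s_2 = Round(s_1, k_1) = 0xDAC8D1
s_3 = Round(s_2, k_2) = 0x8D17FE
s_4 = Round(s_3, k_3) = 0x7FE113
s_5 = Round(s_4, k_4) = 0x113D2D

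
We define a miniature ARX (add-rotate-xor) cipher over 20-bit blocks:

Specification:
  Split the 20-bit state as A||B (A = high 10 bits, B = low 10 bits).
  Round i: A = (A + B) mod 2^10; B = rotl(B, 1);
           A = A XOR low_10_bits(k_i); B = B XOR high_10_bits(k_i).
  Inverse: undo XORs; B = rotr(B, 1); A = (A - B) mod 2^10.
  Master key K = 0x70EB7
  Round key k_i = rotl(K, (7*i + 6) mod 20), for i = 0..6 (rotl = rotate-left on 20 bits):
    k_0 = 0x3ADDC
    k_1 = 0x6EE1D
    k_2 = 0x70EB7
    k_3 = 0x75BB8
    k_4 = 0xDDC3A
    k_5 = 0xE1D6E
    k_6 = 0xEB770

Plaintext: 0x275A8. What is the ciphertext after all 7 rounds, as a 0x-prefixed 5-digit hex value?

0x5CA6F

s_0 = plaintext = 0x275A8
s_1 = Round(s_0, k_0) = 0xE67BB
s_2 = Round(s_1, k_1) = 0x526CC
s_3 = Round(s_2, k_2) = 0xA885A
s_4 = Round(s_3, k_3) = 0x51162
s_5 = Round(s_4, k_4) = 0xA71B3
s_6 = Round(s_5, k_5) = 0x484E1
s_7 = Round(s_6, k_6) = 0x5CA6F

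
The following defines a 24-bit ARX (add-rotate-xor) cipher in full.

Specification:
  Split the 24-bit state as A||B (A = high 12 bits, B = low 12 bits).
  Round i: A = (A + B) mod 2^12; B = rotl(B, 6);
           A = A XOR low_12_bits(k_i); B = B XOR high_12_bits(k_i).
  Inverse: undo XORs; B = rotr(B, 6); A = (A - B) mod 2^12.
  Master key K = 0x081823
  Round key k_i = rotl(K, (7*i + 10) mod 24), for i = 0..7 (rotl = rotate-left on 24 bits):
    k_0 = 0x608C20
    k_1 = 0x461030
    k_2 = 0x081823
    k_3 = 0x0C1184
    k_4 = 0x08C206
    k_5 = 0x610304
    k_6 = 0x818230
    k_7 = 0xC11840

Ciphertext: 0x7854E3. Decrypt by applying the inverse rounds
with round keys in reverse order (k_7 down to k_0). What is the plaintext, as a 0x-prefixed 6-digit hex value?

0x98BD3A

s_0 = ciphertext = 0x7854E3
s_1 = InvRound(s_0, k_7) = 0x322CA3
s_2 = InvRound(s_1, k_6) = 0x240ED2
s_3 = InvRound(s_2, k_5) = 0x0A10A3
s_4 = InvRound(s_3, k_4) = 0x6E7BC0
s_5 = InvRound(s_4, k_3) = 0x6F706C
s_6 = InvRound(s_5, k_2) = 0x391B43
s_7 = InvRound(s_6, k_1) = 0xAE58BC
s_8 = InvRound(s_7, k_0) = 0x98BD3A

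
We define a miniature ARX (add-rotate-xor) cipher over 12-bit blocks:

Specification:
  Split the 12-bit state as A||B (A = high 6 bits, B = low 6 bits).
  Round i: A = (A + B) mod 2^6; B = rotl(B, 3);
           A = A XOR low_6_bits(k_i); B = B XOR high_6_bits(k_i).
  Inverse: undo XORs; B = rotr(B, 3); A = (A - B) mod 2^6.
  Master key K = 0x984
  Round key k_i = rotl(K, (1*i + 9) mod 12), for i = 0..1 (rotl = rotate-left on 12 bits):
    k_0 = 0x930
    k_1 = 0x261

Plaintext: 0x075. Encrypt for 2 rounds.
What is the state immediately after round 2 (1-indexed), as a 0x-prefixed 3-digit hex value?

0xC58

s_0 = plaintext = 0x075
s_1 = Round(s_0, k_0) = 0x18A
s_2 = Round(s_1, k_1) = 0xC58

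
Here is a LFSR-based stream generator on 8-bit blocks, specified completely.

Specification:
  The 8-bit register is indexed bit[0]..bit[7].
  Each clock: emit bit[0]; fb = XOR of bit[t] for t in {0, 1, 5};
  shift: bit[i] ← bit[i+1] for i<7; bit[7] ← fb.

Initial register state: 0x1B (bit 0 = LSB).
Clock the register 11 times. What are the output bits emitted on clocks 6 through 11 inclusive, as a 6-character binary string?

reg_0 = 0x1B
clock 1: out=1, reg = 0x0D
clock 2: out=1, reg = 0x86
clock 3: out=0, reg = 0xC3
clock 4: out=1, reg = 0x61
clock 5: out=1, reg = 0x30
clock 6: out=0, reg = 0x98
clock 7: out=0, reg = 0x4C
clock 8: out=0, reg = 0x26
clock 9: out=0, reg = 0x13
clock 10: out=1, reg = 0x09
clock 11: out=1, reg = 0x84

000011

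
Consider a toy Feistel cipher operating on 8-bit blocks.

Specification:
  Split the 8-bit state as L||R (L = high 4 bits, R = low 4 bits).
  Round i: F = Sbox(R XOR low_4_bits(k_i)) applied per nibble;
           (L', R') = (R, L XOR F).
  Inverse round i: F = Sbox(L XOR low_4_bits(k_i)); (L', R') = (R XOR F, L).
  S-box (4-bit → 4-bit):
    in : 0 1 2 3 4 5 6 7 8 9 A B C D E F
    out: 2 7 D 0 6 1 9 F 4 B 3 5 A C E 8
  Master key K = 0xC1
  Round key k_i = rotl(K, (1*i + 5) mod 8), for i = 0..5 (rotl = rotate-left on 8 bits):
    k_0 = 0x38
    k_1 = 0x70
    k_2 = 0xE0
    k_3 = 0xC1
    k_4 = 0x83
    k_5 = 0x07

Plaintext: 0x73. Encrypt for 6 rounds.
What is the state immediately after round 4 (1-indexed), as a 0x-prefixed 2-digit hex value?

s_0 = plaintext = 0x73
s_1 = Round(s_0, k_0) = 0x32
s_2 = Round(s_1, k_1) = 0x2E
s_3 = Round(s_2, k_2) = 0xEC
s_4 = Round(s_3, k_3) = 0xC2
s_5 = Round(s_4, k_4) = 0x2B
s_6 = Round(s_5, k_5) = 0xB8

0xC2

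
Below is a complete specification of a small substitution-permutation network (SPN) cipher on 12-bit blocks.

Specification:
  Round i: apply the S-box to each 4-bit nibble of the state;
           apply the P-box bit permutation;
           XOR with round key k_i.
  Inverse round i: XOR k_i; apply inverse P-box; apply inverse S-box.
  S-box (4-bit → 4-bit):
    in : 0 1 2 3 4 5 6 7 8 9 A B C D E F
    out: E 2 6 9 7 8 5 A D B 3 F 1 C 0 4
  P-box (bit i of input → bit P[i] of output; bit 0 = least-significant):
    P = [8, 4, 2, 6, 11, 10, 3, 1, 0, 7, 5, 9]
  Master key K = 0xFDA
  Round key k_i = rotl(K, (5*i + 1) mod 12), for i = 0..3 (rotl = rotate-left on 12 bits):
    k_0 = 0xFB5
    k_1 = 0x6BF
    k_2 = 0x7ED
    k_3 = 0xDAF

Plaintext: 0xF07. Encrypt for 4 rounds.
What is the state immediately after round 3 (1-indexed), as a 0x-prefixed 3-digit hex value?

s_0 = plaintext = 0xF07
s_1 = Round(s_0, k_0) = 0xBCF
s_2 = Round(s_1, k_1) = 0xC1A
s_3 = Round(s_2, k_2) = 0x2FC
s_4 = Round(s_3, k_3) = 0xC07

0x2FC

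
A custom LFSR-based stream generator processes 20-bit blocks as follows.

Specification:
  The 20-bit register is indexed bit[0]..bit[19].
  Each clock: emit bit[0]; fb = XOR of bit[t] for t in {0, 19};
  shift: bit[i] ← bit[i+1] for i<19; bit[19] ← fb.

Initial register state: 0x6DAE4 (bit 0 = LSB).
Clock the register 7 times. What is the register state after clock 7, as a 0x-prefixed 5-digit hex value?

0xB8DB5

reg_0 = 0x6DAE4
clock 1: out=0, reg = 0x36D72
clock 2: out=0, reg = 0x1B6B9
clock 3: out=1, reg = 0x8DB5C
clock 4: out=0, reg = 0xC6DAE
clock 5: out=0, reg = 0xE36D7
clock 6: out=1, reg = 0x71B6B
clock 7: out=1, reg = 0xB8DB5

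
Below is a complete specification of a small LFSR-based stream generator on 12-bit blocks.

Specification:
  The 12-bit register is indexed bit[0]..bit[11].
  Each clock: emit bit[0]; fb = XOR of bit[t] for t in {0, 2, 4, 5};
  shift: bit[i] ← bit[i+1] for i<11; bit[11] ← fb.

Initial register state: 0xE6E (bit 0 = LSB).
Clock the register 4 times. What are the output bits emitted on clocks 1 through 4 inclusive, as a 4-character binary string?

0111

reg_0 = 0xE6E
clock 1: out=0, reg = 0x737
clock 2: out=1, reg = 0x39B
clock 3: out=1, reg = 0x1CD
clock 4: out=1, reg = 0x0E6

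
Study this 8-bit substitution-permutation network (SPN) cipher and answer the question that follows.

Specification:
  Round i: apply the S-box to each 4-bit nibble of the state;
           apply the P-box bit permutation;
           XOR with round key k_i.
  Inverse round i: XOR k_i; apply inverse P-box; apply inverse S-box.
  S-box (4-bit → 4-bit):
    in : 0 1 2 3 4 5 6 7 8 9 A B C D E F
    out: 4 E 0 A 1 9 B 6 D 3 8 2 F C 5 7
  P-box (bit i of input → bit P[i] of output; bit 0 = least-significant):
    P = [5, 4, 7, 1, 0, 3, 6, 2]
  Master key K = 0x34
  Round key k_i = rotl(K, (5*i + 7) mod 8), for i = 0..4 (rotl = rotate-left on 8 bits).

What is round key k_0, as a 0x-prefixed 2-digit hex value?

0x1A

K = 0x34
k_0 = rotl(K, (5*0+7) mod 8) = rotl(K, 7) = 0x1A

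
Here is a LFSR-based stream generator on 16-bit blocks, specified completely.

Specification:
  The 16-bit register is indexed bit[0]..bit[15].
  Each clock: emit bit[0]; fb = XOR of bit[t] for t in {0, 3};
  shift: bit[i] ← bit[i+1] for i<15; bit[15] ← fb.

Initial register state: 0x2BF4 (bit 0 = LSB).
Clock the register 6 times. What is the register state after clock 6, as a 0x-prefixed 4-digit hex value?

reg_0 = 0x2BF4
clock 1: out=0, reg = 0x15FA
clock 2: out=0, reg = 0x8AFD
clock 3: out=1, reg = 0x457E
clock 4: out=0, reg = 0xA2BF
clock 5: out=1, reg = 0x515F
clock 6: out=1, reg = 0x28AF

0x28AF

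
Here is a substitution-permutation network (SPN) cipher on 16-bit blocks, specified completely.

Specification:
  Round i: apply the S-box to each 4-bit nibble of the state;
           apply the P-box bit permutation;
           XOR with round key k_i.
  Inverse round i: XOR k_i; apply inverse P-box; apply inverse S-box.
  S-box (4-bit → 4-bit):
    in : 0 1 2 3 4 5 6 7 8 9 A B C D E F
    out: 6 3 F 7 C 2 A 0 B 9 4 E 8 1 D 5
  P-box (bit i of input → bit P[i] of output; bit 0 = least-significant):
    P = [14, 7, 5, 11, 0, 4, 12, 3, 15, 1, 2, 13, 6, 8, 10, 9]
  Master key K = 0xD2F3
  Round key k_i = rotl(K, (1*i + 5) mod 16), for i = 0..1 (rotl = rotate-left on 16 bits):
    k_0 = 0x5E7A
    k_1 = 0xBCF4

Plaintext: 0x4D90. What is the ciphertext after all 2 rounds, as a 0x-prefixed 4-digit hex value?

0x5C17

s_0 = plaintext = 0x4D90
s_1 = Round(s_0, k_0) = 0xD8D3
s_2 = Round(s_1, k_1) = 0x5C17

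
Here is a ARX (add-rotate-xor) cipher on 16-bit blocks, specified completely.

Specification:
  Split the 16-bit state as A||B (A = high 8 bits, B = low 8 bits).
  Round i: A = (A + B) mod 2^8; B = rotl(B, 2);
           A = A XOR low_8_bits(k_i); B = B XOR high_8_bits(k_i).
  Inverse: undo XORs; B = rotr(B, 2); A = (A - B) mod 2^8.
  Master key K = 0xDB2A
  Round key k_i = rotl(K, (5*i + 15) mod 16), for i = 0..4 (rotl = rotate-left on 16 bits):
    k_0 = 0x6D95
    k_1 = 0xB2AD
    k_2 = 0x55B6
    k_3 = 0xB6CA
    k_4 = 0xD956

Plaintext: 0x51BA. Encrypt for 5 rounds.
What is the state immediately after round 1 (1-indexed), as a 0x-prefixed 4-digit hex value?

s_0 = plaintext = 0x51BA
s_1 = Round(s_0, k_0) = 0x9E87
s_2 = Round(s_1, k_1) = 0x88AC
s_3 = Round(s_2, k_2) = 0x82E7
s_4 = Round(s_3, k_3) = 0xA329
s_5 = Round(s_4, k_4) = 0x9A7D

0x9E87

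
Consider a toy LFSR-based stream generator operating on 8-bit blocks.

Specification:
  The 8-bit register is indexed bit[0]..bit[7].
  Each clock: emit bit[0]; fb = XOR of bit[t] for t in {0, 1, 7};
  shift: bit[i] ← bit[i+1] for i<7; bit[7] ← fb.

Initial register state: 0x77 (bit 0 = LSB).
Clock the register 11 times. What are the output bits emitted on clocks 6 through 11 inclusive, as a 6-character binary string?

reg_0 = 0x77
clock 1: out=1, reg = 0x3B
clock 2: out=1, reg = 0x1D
clock 3: out=1, reg = 0x8E
clock 4: out=0, reg = 0x47
clock 5: out=1, reg = 0x23
clock 6: out=1, reg = 0x11
clock 7: out=1, reg = 0x88
clock 8: out=0, reg = 0xC4
clock 9: out=0, reg = 0xE2
clock 10: out=0, reg = 0x71
clock 11: out=1, reg = 0xB8

110001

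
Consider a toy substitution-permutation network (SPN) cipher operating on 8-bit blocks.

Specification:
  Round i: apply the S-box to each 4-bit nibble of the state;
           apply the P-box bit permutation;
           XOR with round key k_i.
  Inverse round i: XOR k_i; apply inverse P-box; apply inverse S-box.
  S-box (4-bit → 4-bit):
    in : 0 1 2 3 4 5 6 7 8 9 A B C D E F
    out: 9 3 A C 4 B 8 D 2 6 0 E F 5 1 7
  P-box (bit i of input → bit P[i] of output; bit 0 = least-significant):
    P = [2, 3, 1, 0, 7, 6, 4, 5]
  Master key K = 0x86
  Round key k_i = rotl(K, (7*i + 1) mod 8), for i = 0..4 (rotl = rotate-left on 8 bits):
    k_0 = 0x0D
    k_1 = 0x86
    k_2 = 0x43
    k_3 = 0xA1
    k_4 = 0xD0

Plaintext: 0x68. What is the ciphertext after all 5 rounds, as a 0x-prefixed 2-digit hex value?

0x3A

s_0 = plaintext = 0x68
s_1 = Round(s_0, k_0) = 0x25
s_2 = Round(s_1, k_1) = 0xEB
s_3 = Round(s_2, k_2) = 0xC8
s_4 = Round(s_3, k_3) = 0x59
s_5 = Round(s_4, k_4) = 0x3A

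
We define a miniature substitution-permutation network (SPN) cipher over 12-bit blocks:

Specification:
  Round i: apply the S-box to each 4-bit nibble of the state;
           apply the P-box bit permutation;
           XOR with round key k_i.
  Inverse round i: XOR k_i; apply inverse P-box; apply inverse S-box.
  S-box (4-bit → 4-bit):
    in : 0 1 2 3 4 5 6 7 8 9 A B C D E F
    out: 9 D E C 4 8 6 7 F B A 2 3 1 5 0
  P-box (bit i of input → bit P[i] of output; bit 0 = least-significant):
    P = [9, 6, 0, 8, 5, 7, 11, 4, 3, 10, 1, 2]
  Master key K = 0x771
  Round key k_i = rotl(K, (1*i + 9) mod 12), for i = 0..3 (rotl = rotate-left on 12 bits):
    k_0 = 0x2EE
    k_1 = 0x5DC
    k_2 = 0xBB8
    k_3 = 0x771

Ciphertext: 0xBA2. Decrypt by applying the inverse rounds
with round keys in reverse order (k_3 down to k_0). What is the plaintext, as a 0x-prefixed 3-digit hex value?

s_0 = ciphertext = 0xBA2
s_1 = InvRound(s_0, k_3) = 0x626
s_2 = InvRound(s_1, k_2) = 0x825
s_3 = InvRound(s_2, k_1) = 0xC82
s_4 = InvRound(s_3, k_0) = 0x9EC

0x9EC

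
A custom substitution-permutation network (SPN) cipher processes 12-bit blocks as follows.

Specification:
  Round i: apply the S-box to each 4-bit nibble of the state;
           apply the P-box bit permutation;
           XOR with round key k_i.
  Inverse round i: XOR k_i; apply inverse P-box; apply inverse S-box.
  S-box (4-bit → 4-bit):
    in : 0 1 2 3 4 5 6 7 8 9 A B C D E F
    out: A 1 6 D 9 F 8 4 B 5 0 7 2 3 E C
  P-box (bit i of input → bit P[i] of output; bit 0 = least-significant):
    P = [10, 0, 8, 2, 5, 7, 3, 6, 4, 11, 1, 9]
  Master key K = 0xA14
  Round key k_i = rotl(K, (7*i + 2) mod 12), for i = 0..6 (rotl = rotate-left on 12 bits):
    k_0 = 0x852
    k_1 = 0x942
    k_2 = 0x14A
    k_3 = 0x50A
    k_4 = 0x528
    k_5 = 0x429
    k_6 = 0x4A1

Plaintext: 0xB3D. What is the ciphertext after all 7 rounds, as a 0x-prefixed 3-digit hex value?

0x366

s_0 = plaintext = 0xB3D
s_1 = Round(s_0, k_0) = 0x429
s_2 = Round(s_1, k_1) = 0xEDA
s_3 = Round(s_2, k_2) = 0xBE8
s_4 = Round(s_3, k_3) = 0x9D5
s_5 = Round(s_4, k_4) = 0x09F
s_6 = Round(s_5, k_5) = 0xF05
s_7 = Round(s_6, k_6) = 0x366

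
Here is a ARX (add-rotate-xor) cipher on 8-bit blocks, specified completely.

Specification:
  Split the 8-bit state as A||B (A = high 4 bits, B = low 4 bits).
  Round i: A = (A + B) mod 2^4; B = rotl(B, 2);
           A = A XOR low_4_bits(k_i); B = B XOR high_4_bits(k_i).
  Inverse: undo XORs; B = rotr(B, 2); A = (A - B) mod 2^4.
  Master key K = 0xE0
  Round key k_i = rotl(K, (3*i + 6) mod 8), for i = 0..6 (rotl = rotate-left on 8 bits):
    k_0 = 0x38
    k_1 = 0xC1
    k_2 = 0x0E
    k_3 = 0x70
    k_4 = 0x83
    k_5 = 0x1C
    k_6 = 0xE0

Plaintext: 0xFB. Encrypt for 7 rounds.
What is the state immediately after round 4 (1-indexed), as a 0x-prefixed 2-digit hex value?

0x5C

s_0 = plaintext = 0xFB
s_1 = Round(s_0, k_0) = 0x2D
s_2 = Round(s_1, k_1) = 0xEB
s_3 = Round(s_2, k_2) = 0x7E
s_4 = Round(s_3, k_3) = 0x5C
s_5 = Round(s_4, k_4) = 0x2B
s_6 = Round(s_5, k_5) = 0x1F
s_7 = Round(s_6, k_6) = 0x01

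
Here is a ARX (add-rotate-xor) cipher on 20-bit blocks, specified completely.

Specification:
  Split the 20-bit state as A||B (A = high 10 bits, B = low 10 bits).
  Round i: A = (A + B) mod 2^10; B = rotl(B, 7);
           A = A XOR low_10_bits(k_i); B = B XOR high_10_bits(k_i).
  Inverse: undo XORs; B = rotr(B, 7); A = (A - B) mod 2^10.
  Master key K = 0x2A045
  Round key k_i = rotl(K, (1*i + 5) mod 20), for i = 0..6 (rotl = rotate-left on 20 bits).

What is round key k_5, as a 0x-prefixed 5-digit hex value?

0x114A8

K = 0x2A045
k_0 = rotl(K, (1*0+5) mod 20) = rotl(K, 5) = 0x408A5
k_1 = rotl(K, (1*1+5) mod 20) = rotl(K, 6) = 0x8114A
k_2 = rotl(K, (1*2+5) mod 20) = rotl(K, 7) = 0x02295
k_3 = rotl(K, (1*3+5) mod 20) = rotl(K, 8) = 0x0452A
k_4 = rotl(K, (1*4+5) mod 20) = rotl(K, 9) = 0x08A54
k_5 = rotl(K, (1*5+5) mod 20) = rotl(K, 10) = 0x114A8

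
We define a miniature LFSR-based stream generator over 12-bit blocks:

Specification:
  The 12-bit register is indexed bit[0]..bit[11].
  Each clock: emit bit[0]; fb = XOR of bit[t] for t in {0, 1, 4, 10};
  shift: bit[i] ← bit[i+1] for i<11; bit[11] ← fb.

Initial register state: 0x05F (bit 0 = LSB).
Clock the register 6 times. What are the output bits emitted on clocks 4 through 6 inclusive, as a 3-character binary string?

110

reg_0 = 0x05F
clock 1: out=1, reg = 0x82F
clock 2: out=1, reg = 0x417
clock 3: out=1, reg = 0x20B
clock 4: out=1, reg = 0x105
clock 5: out=1, reg = 0x882
clock 6: out=0, reg = 0xC41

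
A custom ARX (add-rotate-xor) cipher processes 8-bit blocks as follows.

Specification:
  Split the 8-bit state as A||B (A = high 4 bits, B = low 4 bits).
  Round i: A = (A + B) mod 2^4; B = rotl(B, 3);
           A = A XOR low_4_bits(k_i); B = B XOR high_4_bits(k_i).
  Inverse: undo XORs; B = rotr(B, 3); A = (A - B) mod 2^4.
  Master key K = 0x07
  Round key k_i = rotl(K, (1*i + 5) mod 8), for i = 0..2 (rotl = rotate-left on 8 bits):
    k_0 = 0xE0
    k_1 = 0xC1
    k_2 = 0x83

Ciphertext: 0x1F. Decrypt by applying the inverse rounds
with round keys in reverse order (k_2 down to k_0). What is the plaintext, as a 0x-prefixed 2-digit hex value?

s_0 = ciphertext = 0x1F
s_1 = InvRound(s_0, k_2) = 0x4E
s_2 = InvRound(s_1, k_1) = 0x14
s_3 = InvRound(s_2, k_0) = 0xC5

0xC5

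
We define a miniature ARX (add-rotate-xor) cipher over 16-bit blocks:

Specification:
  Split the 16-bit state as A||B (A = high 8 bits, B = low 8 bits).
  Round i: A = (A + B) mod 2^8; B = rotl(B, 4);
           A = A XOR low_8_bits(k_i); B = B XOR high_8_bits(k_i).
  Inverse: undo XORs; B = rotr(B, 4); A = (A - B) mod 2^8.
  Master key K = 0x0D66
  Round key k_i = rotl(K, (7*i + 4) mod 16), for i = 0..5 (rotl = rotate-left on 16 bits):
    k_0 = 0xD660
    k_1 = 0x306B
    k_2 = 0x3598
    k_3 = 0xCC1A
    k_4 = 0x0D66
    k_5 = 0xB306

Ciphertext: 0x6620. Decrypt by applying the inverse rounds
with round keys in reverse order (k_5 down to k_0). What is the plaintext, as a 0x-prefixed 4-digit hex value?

s_0 = ciphertext = 0x6620
s_1 = InvRound(s_0, k_5) = 0x2739
s_2 = InvRound(s_1, k_4) = 0xFE43
s_3 = InvRound(s_2, k_3) = 0xECF8
s_4 = InvRound(s_3, k_2) = 0x98DC
s_5 = InvRound(s_4, k_1) = 0x25CE
s_6 = InvRound(s_5, k_0) = 0xC481

0xC481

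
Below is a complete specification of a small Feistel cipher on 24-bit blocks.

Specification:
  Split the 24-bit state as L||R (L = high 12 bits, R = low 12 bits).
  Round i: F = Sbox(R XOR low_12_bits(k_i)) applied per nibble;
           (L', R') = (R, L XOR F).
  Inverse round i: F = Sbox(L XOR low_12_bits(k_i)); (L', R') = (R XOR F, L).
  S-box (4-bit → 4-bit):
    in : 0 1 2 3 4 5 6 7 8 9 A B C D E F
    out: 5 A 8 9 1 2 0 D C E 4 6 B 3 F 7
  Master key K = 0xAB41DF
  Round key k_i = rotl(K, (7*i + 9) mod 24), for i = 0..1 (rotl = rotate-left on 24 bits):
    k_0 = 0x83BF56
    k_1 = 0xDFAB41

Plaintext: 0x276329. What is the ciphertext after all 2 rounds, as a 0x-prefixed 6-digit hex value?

0x9A1BDC

s_0 = plaintext = 0x276329
s_1 = Round(s_0, k_0) = 0x3299A1
s_2 = Round(s_1, k_1) = 0x9A1BDC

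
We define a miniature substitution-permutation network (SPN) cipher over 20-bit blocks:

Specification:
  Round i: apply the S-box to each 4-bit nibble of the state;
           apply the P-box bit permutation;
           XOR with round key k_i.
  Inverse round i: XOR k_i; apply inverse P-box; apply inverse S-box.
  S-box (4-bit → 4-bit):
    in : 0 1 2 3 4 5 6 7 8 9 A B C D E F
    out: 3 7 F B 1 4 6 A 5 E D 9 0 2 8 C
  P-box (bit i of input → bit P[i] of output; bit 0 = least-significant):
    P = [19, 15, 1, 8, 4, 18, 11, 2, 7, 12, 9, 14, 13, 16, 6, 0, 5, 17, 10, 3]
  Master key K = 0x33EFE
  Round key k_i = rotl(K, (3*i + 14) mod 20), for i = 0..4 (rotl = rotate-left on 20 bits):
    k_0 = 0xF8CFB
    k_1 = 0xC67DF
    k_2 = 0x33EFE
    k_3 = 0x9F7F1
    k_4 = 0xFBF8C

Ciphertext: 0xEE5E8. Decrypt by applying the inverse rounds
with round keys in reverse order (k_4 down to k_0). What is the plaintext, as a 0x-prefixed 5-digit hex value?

s_0 = ciphertext = 0xEE5E8
s_1 = InvRound(s_0, k_4) = 0x469FC
s_2 = InvRound(s_1, k_3) = 0xF7690
s_3 = InvRound(s_2, k_2) = 0xB5E98
s_4 = InvRound(s_3, k_1) = 0xD2D9F
s_5 = InvRound(s_4, k_0) = 0x08CE7

0x08CE7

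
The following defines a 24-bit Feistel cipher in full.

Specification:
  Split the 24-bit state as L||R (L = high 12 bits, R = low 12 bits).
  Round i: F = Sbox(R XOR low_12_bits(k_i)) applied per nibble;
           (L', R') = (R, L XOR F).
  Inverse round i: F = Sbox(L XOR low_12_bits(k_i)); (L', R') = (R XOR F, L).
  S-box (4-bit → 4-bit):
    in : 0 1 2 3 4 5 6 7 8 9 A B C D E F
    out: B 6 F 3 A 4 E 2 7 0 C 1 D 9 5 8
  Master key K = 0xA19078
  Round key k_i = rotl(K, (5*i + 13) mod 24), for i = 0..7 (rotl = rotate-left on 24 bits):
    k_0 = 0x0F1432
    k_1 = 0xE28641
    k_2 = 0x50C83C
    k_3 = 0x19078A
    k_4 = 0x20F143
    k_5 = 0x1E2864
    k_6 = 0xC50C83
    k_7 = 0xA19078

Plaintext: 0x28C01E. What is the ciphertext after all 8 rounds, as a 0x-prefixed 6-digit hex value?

s_0 = plaintext = 0x28C01E
s_1 = Round(s_0, k_0) = 0x01E871
s_2 = Round(s_1, k_1) = 0x871525
s_3 = Round(s_2, k_2) = 0x525111
s_4 = Round(s_3, k_3) = 0x111B24
s_5 = Round(s_4, k_4) = 0xB24DF3
s_6 = Round(s_5, k_5) = 0xDF3F26
s_7 = Round(s_6, k_6) = 0xF26E37
s_8 = Round(s_7, k_7) = 0xE37A8E

0xE37A8E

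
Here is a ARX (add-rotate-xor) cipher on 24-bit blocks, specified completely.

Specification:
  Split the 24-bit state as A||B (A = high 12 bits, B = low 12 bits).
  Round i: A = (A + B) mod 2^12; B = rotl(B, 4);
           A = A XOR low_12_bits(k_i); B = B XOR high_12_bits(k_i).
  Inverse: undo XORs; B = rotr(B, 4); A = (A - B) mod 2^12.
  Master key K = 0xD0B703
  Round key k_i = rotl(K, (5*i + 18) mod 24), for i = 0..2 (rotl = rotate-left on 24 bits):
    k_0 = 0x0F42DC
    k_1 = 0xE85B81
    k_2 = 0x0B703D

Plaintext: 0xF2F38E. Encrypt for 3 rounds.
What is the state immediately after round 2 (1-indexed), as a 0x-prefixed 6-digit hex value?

0x3F9FFD

s_0 = plaintext = 0xF2F38E
s_1 = Round(s_0, k_0) = 0x061817
s_2 = Round(s_1, k_1) = 0x3F9FFD
s_3 = Round(s_2, k_2) = 0x3CBF68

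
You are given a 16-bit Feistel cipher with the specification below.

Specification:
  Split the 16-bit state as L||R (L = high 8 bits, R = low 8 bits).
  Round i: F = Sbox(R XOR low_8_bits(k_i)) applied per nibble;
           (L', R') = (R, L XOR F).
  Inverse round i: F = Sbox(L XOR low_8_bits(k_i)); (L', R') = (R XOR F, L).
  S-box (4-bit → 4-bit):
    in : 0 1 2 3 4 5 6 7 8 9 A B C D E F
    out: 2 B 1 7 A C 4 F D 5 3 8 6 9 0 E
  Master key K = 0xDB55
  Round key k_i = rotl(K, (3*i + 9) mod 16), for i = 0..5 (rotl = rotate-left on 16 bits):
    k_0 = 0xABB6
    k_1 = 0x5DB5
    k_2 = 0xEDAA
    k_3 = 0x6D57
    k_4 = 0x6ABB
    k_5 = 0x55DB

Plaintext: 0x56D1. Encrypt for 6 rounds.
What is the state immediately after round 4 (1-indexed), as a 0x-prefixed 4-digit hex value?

s_0 = plaintext = 0x56D1
s_1 = Round(s_0, k_0) = 0xD119
s_2 = Round(s_1, k_1) = 0x19E7
s_3 = Round(s_2, k_2) = 0xE7B0
s_4 = Round(s_3, k_3) = 0xB0E8
s_5 = Round(s_4, k_4) = 0xE877
s_6 = Round(s_5, k_5) = 0x77DE

0xB0E8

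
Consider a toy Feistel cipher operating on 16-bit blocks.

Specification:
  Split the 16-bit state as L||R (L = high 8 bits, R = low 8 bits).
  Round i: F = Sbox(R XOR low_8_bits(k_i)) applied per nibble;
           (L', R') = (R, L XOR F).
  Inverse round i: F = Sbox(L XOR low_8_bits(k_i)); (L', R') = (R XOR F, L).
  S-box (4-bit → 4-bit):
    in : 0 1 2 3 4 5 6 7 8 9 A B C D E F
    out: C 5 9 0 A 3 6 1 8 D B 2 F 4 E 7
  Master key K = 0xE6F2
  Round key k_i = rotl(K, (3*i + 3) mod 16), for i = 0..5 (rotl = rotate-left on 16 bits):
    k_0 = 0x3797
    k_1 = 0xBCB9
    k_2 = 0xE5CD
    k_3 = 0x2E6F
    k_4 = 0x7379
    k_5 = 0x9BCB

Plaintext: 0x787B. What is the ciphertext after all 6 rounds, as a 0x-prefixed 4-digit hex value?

0x73A1

s_0 = plaintext = 0x787B
s_1 = Round(s_0, k_0) = 0x7B97
s_2 = Round(s_1, k_1) = 0x97E5
s_3 = Round(s_2, k_2) = 0xE50F
s_4 = Round(s_3, k_3) = 0x0F89
s_5 = Round(s_4, k_4) = 0x8973
s_6 = Round(s_5, k_5) = 0x73A1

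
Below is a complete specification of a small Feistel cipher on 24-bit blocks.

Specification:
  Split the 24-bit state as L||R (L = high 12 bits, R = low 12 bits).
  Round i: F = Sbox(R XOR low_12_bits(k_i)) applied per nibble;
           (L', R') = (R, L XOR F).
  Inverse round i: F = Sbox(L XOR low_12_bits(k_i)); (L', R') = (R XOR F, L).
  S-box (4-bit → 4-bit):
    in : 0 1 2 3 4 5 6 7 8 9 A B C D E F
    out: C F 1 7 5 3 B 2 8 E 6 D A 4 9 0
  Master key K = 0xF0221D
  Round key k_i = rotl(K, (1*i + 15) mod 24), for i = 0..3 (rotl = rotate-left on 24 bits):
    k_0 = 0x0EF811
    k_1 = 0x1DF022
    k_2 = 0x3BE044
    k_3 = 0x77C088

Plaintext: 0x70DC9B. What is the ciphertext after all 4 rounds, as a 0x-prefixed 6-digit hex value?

0x6546BF

s_0 = plaintext = 0x70DC9B
s_1 = Round(s_0, k_0) = 0xC9B28B
s_2 = Round(s_1, k_1) = 0x28BDF5
s_3 = Round(s_2, k_2) = 0xDF5654
s_4 = Round(s_3, k_3) = 0x6546BF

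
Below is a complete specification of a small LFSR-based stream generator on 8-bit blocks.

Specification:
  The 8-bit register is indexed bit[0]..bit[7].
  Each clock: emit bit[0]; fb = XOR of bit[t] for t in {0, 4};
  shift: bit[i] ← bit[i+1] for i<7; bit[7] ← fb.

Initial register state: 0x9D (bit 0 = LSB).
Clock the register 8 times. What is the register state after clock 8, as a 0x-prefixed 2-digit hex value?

0xD4

reg_0 = 0x9D
clock 1: out=1, reg = 0x4E
clock 2: out=0, reg = 0x27
clock 3: out=1, reg = 0x93
clock 4: out=1, reg = 0x49
clock 5: out=1, reg = 0xA4
clock 6: out=0, reg = 0x52
clock 7: out=0, reg = 0xA9
clock 8: out=1, reg = 0xD4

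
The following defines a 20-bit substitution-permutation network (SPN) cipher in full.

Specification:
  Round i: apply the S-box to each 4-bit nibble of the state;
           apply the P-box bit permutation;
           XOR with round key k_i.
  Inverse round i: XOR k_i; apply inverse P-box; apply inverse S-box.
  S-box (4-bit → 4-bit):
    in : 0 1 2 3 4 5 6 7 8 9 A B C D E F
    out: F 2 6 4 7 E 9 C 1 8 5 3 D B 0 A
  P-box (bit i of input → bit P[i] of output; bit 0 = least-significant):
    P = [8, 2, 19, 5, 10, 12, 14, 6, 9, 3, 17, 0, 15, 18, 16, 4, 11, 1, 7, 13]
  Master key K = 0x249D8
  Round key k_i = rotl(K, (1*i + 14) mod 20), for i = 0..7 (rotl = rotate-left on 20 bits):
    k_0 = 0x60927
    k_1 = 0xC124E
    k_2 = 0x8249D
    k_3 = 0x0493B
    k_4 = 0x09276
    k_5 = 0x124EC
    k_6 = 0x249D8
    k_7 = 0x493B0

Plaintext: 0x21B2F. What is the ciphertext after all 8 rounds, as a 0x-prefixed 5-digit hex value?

0x7C550

s_0 = plaintext = 0x21B2F
s_1 = Round(s_0, k_0) = 0x25B89
s_2 = Round(s_1, k_1) = 0x914F4
s_3 = Round(s_2, k_2) = 0x617D1
s_4 = Round(s_3, k_3) = 0x6757E
s_5 = Round(s_4, k_4) = 0x3FA2F
s_6 = Round(s_5, k_5) = 0x77658
s_7 = Round(s_6, k_6) = 0x33A09
s_8 = Round(s_7, k_7) = 0x7C550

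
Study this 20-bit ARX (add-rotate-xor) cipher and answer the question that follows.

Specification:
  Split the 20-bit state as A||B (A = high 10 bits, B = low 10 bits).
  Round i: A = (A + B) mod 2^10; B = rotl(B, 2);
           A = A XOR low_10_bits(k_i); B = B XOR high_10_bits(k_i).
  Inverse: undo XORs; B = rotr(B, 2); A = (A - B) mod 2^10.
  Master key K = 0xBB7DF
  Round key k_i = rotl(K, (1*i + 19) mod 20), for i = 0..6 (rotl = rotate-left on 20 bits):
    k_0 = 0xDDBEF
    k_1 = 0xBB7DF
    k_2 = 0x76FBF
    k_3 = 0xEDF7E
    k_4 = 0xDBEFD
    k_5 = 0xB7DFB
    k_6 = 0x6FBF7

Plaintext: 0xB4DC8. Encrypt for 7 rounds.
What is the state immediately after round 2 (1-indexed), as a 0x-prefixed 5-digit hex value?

s_0 = plaintext = 0xB4DC8
s_1 = Round(s_0, k_0) = 0xDD057
s_2 = Round(s_1, k_1) = 0x053B1
s_3 = Round(s_2, k_2) = 0x1EB1C
s_4 = Round(s_3, k_3) = 0x3A3C4
s_5 = Round(s_4, k_4) = 0x9447C
s_6 = Round(s_5, k_5) = 0xCDB2F
s_7 = Round(s_6, k_6) = 0x64901

0x053B1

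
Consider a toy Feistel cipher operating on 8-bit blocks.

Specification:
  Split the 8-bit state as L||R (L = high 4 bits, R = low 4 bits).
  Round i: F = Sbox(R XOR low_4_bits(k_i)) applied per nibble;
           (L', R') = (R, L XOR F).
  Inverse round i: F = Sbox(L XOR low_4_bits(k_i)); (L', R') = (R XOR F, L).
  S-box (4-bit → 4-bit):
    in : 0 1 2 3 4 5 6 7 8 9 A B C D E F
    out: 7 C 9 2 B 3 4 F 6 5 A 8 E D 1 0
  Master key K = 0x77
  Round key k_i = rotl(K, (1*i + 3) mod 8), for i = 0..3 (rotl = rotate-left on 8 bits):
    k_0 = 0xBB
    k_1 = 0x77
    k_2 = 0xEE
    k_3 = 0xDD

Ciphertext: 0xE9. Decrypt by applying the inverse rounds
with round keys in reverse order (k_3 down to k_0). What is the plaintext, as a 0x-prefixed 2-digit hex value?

0x71

s_0 = ciphertext = 0xE9
s_1 = InvRound(s_0, k_3) = 0xBE
s_2 = InvRound(s_1, k_2) = 0xDB
s_3 = InvRound(s_2, k_1) = 0x1D
s_4 = InvRound(s_3, k_0) = 0x71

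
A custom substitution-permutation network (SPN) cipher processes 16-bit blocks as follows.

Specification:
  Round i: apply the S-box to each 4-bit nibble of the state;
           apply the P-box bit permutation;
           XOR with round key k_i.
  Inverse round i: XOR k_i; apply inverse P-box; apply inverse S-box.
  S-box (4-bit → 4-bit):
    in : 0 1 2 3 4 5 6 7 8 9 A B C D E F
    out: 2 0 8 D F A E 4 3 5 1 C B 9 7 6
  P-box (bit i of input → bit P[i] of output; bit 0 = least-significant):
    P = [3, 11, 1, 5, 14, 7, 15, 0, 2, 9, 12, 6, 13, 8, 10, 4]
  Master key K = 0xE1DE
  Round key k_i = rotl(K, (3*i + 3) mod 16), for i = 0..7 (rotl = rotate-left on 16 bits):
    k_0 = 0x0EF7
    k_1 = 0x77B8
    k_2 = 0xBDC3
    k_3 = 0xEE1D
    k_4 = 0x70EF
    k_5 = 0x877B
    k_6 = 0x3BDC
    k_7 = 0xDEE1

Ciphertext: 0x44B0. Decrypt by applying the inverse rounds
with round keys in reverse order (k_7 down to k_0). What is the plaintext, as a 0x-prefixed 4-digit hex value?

s_0 = ciphertext = 0x44B0
s_1 = InvRound(s_0, k_7) = 0x26B0
s_2 = InvRound(s_1, k_6) = 0xF31C
s_3 = InvRound(s_2, k_5) = 0x93DB
s_4 = InvRound(s_3, k_4) = 0xC892
s_5 = InvRound(s_4, k_3) = 0x9859
s_6 = InvRound(s_5, k_2) = 0x4109
s_7 = InvRound(s_6, k_1) = 0x3F52
s_8 = InvRound(s_7, k_0) = 0x8952

0x8952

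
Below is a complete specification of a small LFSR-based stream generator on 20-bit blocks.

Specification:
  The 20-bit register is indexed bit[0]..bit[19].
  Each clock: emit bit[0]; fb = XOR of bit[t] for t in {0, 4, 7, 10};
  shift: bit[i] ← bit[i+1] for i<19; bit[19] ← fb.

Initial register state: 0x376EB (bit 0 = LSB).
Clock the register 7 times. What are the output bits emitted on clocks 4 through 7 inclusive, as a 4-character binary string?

reg_0 = 0x376EB
clock 1: out=1, reg = 0x9BB75
clock 2: out=1, reg = 0x4DDBA
clock 3: out=0, reg = 0xA6EDD
clock 4: out=1, reg = 0x5376E
clock 5: out=0, reg = 0xA9BB7
clock 6: out=1, reg = 0xD4DDB
clock 7: out=1, reg = 0x6A6ED

1011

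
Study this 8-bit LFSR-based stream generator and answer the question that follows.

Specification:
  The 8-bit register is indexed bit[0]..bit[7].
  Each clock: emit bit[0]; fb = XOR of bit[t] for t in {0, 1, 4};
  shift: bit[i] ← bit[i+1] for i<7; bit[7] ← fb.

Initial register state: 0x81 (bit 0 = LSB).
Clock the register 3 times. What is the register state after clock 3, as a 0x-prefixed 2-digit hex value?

reg_0 = 0x81
clock 1: out=1, reg = 0xC0
clock 2: out=0, reg = 0x60
clock 3: out=0, reg = 0x30

0x30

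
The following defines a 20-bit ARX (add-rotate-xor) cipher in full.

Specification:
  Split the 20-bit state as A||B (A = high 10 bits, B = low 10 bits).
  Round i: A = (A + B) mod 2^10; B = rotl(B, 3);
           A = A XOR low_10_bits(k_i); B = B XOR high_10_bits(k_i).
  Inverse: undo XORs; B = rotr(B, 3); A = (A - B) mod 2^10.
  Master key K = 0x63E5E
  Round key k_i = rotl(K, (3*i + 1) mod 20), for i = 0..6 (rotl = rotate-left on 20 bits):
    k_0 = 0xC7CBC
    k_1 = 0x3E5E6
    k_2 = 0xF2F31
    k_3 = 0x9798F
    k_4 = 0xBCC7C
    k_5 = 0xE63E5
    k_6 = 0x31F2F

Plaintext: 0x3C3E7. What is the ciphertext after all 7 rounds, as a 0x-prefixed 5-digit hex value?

0x1EDC0

s_0 = plaintext = 0x3C3E7
s_1 = Round(s_0, k_0) = 0x1AC20
s_2 = Round(s_1, k_1) = 0x5B5F9
s_3 = Round(s_2, k_2) = 0x15C00
s_4 = Round(s_3, k_3) = 0x7625E
s_5 = Round(s_4, k_4) = 0x12807
s_6 = Round(s_5, k_5) = 0xED3A0
s_7 = Round(s_6, k_6) = 0x1EDC0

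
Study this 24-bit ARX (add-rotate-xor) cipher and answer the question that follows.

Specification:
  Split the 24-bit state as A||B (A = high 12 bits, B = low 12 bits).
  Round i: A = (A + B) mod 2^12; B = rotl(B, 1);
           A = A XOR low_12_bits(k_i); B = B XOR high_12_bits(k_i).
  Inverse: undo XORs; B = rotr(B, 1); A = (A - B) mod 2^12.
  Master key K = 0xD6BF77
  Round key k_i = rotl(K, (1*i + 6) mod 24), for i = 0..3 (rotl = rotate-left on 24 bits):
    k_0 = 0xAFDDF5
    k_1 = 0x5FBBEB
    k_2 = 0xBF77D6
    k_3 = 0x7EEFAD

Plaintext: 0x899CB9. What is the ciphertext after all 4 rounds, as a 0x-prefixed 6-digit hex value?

s_0 = plaintext = 0x899CB9
s_1 = Round(s_0, k_0) = 0x8A738E
s_2 = Round(s_1, k_1) = 0x7DE2E7
s_3 = Round(s_2, k_2) = 0xD13E39
s_4 = Round(s_3, k_3) = 0x4E1B9D

0x4E1B9D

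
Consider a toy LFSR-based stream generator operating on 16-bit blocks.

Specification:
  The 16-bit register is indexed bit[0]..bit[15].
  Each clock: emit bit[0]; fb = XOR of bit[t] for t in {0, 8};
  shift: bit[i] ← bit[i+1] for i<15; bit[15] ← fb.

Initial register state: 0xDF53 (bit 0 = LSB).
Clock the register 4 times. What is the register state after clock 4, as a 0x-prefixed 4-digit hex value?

0xCDF5

reg_0 = 0xDF53
clock 1: out=1, reg = 0x6FA9
clock 2: out=1, reg = 0x37D4
clock 3: out=0, reg = 0x9BEA
clock 4: out=0, reg = 0xCDF5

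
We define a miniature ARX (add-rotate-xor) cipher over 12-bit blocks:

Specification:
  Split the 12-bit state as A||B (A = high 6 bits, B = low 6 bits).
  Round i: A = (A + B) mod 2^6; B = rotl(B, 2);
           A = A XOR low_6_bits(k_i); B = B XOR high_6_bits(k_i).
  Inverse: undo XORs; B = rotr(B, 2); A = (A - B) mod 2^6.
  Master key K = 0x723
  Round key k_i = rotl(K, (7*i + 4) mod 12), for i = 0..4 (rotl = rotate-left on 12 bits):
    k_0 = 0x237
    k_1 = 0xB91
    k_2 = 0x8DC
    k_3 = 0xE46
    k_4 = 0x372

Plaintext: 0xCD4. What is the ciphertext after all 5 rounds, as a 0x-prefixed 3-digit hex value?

s_0 = plaintext = 0xCD4
s_1 = Round(s_0, k_0) = 0xC19
s_2 = Round(s_1, k_1) = 0x60B
s_3 = Round(s_2, k_2) = 0xFCF
s_4 = Round(s_3, k_3) = 0x205
s_5 = Round(s_4, k_4) = 0xFD9

0xFD9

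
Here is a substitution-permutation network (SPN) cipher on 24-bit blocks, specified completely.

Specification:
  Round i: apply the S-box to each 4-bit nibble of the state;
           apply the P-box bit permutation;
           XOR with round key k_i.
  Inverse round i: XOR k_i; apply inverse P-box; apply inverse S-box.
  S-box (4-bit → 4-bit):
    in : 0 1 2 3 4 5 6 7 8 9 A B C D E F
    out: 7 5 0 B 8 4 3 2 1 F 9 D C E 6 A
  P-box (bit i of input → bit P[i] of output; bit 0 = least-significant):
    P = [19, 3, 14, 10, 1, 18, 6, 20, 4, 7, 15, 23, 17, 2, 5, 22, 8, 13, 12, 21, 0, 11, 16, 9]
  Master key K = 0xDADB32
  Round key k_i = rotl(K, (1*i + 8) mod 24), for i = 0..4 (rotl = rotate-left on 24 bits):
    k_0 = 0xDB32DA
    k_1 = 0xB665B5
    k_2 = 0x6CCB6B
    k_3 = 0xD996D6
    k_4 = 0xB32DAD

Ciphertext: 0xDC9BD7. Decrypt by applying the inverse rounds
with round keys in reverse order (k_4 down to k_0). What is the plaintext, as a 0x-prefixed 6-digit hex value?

s_0 = ciphertext = 0xDC9BD7
s_1 = InvRound(s_0, k_4) = 0xCDB103
s_2 = InvRound(s_1, k_3) = 0xA676D4
s_3 = InvRound(s_2, k_2) = 0x609983
s_4 = InvRound(s_3, k_1) = 0x7E9B3C
s_5 = InvRound(s_4, k_0) = 0xE3ED02

0xE3ED02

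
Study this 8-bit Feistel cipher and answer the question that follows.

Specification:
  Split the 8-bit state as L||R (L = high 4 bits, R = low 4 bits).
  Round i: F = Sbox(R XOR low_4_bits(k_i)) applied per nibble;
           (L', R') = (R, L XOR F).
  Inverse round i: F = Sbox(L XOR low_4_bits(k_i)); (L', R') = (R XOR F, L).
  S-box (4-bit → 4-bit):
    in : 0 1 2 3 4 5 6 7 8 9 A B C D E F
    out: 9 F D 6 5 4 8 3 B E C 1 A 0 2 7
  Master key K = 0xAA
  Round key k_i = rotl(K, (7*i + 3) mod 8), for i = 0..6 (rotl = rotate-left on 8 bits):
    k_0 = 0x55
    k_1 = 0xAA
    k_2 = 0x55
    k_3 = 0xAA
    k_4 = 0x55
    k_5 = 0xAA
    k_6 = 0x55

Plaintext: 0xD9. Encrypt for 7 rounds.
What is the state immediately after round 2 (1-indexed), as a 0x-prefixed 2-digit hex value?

0x79

s_0 = plaintext = 0xD9
s_1 = Round(s_0, k_0) = 0x97
s_2 = Round(s_1, k_1) = 0x79
s_3 = Round(s_2, k_2) = 0x9D
s_4 = Round(s_3, k_3) = 0xDA
s_5 = Round(s_4, k_4) = 0xAA
s_6 = Round(s_5, k_5) = 0xA3
s_7 = Round(s_6, k_6) = 0x32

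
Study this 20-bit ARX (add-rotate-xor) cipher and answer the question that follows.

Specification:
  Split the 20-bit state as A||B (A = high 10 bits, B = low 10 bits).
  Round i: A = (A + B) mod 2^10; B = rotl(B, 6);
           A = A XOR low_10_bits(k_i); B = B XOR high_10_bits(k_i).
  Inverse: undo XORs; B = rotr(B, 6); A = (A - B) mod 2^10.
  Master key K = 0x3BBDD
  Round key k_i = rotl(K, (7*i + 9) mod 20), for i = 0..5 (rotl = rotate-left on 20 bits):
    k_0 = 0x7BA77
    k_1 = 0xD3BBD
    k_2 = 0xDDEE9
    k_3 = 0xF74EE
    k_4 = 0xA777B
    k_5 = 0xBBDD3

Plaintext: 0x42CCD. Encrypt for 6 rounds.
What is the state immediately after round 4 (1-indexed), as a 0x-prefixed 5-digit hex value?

s_0 = plaintext = 0x42CCD
s_1 = Round(s_0, k_0) = 0xEBEA2
s_2 = Round(s_1, k_1) = 0x7B3E4
s_3 = Round(s_2, k_2) = 0xCE649
s_4 = Round(s_3, k_3) = 0x5B1B9
s_5 = Round(s_4, k_4) = 0x178C6
s_6 = Round(s_5, k_5) = 0x3DF63

0x5B1B9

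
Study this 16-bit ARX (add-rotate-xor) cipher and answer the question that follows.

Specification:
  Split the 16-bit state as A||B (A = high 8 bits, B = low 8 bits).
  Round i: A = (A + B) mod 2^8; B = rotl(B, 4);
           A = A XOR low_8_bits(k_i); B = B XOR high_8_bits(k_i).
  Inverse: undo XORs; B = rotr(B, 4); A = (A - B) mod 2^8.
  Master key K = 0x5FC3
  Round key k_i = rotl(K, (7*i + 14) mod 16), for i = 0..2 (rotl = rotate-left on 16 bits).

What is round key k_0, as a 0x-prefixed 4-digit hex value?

0xD7F0

K = 0x5FC3
k_0 = rotl(K, (7*0+14) mod 16) = rotl(K, 14) = 0xD7F0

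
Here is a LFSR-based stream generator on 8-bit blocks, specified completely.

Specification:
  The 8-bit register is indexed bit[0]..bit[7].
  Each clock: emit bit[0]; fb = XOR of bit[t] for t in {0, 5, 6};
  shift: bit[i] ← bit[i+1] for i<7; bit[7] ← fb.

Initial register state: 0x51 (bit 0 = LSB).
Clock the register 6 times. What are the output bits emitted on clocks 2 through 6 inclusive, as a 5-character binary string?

reg_0 = 0x51
clock 1: out=1, reg = 0x28
clock 2: out=0, reg = 0x94
clock 3: out=0, reg = 0x4A
clock 4: out=0, reg = 0xA5
clock 5: out=1, reg = 0x52
clock 6: out=0, reg = 0xA9

00010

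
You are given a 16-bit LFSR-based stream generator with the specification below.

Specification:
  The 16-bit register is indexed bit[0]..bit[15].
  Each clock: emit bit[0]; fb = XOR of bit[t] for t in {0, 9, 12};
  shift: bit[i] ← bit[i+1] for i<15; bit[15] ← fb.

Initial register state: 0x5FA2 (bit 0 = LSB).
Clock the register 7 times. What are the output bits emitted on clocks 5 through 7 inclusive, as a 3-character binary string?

010

reg_0 = 0x5FA2
clock 1: out=0, reg = 0x2FD1
clock 2: out=1, reg = 0x17E8
clock 3: out=0, reg = 0x0BF4
clock 4: out=0, reg = 0x85FA
clock 5: out=0, reg = 0x42FD
clock 6: out=1, reg = 0x217E
clock 7: out=0, reg = 0x10BF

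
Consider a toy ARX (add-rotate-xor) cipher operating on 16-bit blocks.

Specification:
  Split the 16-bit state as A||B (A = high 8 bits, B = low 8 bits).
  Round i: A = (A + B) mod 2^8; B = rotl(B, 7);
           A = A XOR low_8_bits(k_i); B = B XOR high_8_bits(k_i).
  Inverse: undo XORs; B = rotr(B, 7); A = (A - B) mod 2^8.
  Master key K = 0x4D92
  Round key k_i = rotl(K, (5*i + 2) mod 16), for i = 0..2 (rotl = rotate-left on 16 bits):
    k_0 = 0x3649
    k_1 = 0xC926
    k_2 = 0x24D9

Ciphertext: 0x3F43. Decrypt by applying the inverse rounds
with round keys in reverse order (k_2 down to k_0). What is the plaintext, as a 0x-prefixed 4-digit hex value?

s_0 = ciphertext = 0x3F43
s_1 = InvRound(s_0, k_2) = 0x18CE
s_2 = InvRound(s_1, k_1) = 0x300E
s_3 = InvRound(s_2, k_0) = 0x0970

0x0970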